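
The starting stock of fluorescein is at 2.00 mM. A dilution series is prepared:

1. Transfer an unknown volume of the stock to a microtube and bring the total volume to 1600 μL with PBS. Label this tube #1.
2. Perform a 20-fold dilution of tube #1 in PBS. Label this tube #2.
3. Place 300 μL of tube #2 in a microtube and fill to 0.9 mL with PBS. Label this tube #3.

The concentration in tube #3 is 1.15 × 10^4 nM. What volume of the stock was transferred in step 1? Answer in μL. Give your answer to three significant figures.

Step 1: v brought to 1600 μL → factor = 1600 μL/v
Step 2: 20-fold → factor 20
Step 3: 300 μL brought to 0.9 mL → factor 900/300 = 3
Product of known-step factors = 60
Overall factor = 2.00 mM / (1.15 × 10^4 nM) = 173.91
Step-1 factor = 173.91 / 60 = 2.8986
v = 1600 μL / 2.8986 = 552 μL

552 μL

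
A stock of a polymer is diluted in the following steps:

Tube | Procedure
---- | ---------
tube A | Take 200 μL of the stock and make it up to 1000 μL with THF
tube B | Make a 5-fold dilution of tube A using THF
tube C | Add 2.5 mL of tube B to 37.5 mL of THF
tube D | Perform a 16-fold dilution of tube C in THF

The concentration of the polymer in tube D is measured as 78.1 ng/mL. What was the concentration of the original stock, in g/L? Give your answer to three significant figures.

Step 1: 200 μL brought to 1000 μL → factor 1000/200 = 5
Step 2: 5-fold → factor 5
Step 3: 2.5 mL + 37.5 mL = 40 mL total → factor 40/2.5 = 16
Step 4: 16-fold → factor 16
Overall dilution factor = 5 × 5 × 16 × 16 = 6400
Stock = 78.1 ng/mL × 6400 = 4.998 × 10^5 ng/mL = 0.500 g/L

0.500 g/L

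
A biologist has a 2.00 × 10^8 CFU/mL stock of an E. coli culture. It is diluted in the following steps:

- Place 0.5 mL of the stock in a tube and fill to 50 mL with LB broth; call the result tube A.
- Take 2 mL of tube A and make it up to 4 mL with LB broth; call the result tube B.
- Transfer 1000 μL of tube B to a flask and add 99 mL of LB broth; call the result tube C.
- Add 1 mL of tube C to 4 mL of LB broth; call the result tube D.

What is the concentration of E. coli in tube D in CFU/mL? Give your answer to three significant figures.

Step 1: 0.5 mL brought to 50 mL → factor 50/0.5 = 100
Step 2: 2 mL brought to 4 mL → factor 4/2 = 2
Step 3: 1000 μL + 99 mL = 1 × 10^5 μL total → factor 1 × 10^5/1000 = 100
Step 4: 1 mL + 4 mL = 5 mL total → factor 5/1 = 5
Overall dilution factor = 100 × 2 × 100 × 5 = 1 × 10^5
Final = 2.00 × 10^8 CFU/mL / 1 × 10^5 = 2.00 × 10^3 CFU/mL

2.00 × 10^3 CFU/mL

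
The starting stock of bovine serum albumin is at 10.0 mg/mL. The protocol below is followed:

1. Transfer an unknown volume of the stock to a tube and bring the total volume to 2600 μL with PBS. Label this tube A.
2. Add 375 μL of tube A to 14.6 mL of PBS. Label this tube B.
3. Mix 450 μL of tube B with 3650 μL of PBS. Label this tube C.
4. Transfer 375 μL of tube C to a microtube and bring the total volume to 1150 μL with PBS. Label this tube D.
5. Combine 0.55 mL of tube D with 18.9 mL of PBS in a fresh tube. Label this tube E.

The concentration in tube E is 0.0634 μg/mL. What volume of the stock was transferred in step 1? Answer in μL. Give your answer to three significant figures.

650 μL

Step 1: v brought to 2600 μL → factor = 2600 μL/v
Step 2: 375 μL + 14.6 mL = 14975 μL total → factor 14975/375 = 39.933
Step 3: 450 μL + 3650 μL = 4100 μL total → factor 4100/450 = 9.1111
Step 4: 375 μL brought to 1150 μL → factor 1150/375 = 3.0667
Step 5: 0.55 mL + 18.9 mL = 19.45 mL total → factor 19.45/0.55 = 35.364
Product of known-step factors = 39458
Overall factor = 10.0 mg/mL / (0.0634 μg/mL) = 1.5773 × 10^5
Step-1 factor = 1.5773 × 10^5 / 39458 = 3.9974
v = 2600 μL / 3.9974 = 650 μL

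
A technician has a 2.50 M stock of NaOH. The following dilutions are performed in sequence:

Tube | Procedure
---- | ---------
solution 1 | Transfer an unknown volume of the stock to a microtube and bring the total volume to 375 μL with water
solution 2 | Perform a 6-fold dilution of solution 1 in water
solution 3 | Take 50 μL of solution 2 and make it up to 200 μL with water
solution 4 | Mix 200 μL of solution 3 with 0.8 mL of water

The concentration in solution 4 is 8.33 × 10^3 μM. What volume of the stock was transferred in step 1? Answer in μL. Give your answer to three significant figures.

Step 1: v brought to 375 μL → factor = 375 μL/v
Step 2: 6-fold → factor 6
Step 3: 50 μL brought to 200 μL → factor 200/50 = 4
Step 4: 200 μL + 0.8 mL = 1000 μL total → factor 1000/200 = 5
Product of known-step factors = 120
Overall factor = 2.50 M / (8.33 × 10^3 μM) = 300.12
Step-1 factor = 300.12 / 120 = 2.501
v = 375 μL / 2.501 = 150 μL

150 μL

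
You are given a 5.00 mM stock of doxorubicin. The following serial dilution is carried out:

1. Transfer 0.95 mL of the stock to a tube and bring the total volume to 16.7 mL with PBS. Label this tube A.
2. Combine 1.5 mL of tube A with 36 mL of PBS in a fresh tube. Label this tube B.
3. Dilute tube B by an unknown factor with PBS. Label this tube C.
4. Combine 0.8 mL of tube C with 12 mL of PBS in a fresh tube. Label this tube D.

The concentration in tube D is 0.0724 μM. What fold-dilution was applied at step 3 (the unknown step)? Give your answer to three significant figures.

9.82-fold

Step 1: 0.95 mL brought to 16.7 mL → factor 16.7/0.95 = 17.579
Step 2: 1.5 mL + 36 mL = 37.5 mL total → factor 37.5/1.5 = 25
Step 3: unknown factor x
Step 4: 0.8 mL + 12 mL = 12.8 mL total → factor 12.8/0.8 = 16
Product of known-step factors = 7031.6
Overall factor = 5.00 mM / (0.0724 μM) = 69061
x = 69061 / 7031.6 = 9.82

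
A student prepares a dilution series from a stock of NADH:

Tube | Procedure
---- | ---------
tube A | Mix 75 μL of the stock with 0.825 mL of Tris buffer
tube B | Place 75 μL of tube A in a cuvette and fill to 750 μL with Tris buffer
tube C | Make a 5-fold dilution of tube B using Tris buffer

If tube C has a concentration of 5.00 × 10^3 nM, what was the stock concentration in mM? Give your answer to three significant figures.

Step 1: 75 μL + 0.825 mL = 900 μL total → factor 900/75 = 12
Step 2: 75 μL brought to 750 μL → factor 750/75 = 10
Step 3: 5-fold → factor 5
Overall dilution factor = 12 × 10 × 5 = 600
Stock = 5.00 × 10^3 nM × 600 = 3.000 × 10^6 nM = 3.00 mM

3.00 mM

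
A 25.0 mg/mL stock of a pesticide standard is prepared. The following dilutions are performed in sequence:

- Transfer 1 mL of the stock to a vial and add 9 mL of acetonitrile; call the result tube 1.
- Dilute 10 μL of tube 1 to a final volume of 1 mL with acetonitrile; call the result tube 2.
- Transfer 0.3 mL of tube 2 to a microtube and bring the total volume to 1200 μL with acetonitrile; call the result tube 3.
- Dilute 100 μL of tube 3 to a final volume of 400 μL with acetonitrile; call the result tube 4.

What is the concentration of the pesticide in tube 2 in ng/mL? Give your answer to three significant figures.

2.50 × 10^4 ng/mL

Step 1: 1 mL + 9 mL = 10 mL total → factor 10/1 = 10
Step 2: 10 μL brought to 1 mL → factor 1000/10 = 100
Dilution factor through tube 2 = 10 × 100 = 1000
[tube 2] = 25.0 mg/mL / 1000 = 0.02500 mg/mL = 2.50 × 10^4 ng/mL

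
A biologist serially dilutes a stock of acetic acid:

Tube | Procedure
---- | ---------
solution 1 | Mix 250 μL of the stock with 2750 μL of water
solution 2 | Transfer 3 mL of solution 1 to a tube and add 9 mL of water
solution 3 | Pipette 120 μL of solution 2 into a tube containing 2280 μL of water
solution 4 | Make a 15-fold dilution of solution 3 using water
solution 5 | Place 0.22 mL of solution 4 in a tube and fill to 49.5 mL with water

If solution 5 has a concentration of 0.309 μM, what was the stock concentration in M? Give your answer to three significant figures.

1.00 M

Step 1: 250 μL + 2750 μL = 3000 μL total → factor 3000/250 = 12
Step 2: 3 mL + 9 mL = 12 mL total → factor 12/3 = 4
Step 3: 120 μL + 2280 μL = 2400 μL total → factor 2400/120 = 20
Step 4: 15-fold → factor 15
Step 5: 0.22 mL brought to 49.5 mL → factor 49.5/0.22 = 225
Overall dilution factor = 12 × 4 × 20 × 15 × 225 = 3.24 × 10^6
Stock = 0.309 μM × 3.24 × 10^6 = 1.001 × 10^6 μM = 1.00 M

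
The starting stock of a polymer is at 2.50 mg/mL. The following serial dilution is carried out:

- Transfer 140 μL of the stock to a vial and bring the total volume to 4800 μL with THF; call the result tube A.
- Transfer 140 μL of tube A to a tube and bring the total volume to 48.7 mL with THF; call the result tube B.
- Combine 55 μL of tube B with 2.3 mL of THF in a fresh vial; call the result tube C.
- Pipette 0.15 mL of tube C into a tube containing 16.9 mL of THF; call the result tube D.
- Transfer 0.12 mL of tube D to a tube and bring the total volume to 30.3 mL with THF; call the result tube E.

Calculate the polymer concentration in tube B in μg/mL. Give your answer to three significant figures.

0.210 μg/mL

Step 1: 140 μL brought to 4800 μL → factor 4800/140 = 34.286
Step 2: 140 μL brought to 48.7 mL → factor 48700/140 = 347.86
Dilution factor through tube B = 34.286 × 347.86 = 11927
[tube B] = 2.50 mg/mL / 11927 = 0.0002096 mg/mL = 0.210 μg/mL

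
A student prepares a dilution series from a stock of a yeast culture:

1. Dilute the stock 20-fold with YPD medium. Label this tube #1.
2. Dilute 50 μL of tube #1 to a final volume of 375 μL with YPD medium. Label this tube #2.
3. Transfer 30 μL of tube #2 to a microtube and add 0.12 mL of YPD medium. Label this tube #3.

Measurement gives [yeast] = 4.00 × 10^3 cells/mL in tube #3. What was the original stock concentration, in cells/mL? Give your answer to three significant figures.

Step 1: 20-fold → factor 20
Step 2: 50 μL brought to 375 μL → factor 375/50 = 7.5
Step 3: 30 μL + 0.12 mL = 150 μL total → factor 150/30 = 5
Overall dilution factor = 20 × 7.5 × 5 = 750
Stock = 4.00 × 10^3 cells/mL × 750 = 3.00 × 10^6 cells/mL

3.00 × 10^6 cells/mL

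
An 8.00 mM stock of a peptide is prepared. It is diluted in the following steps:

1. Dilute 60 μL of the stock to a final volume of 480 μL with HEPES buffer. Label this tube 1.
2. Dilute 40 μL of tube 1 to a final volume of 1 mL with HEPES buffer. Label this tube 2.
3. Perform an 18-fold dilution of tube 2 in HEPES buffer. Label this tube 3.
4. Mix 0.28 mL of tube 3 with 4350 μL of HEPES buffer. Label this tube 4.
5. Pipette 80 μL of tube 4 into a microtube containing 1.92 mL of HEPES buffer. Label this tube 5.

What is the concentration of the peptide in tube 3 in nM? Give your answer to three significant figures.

Step 1: 60 μL brought to 480 μL → factor 480/60 = 8
Step 2: 40 μL brought to 1 mL → factor 1000/40 = 25
Step 3: 18-fold → factor 18
Dilution factor through tube 3 = 8 × 25 × 18 = 3600
[tube 3] = 8.00 mM / 3600 = 0.002222 mM = 2.22 × 10^3 nM

2.22 × 10^3 nM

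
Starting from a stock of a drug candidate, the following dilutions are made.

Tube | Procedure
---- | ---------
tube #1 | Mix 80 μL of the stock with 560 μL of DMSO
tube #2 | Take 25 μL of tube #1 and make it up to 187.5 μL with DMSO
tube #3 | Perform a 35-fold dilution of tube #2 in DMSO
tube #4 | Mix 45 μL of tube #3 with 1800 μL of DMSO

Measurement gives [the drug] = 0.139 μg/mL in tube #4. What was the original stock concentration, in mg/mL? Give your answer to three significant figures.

12.0 mg/mL

Step 1: 80 μL + 560 μL = 640 μL total → factor 640/80 = 8
Step 2: 25 μL brought to 187.5 μL → factor 187.5/25 = 7.5
Step 3: 35-fold → factor 35
Step 4: 45 μL + 1800 μL = 1845 μL total → factor 1845/45 = 41
Overall dilution factor = 8 × 7.5 × 35 × 41 = 86100
Stock = 0.139 μg/mL × 86100 = 1.197 × 10^4 μg/mL = 12.0 mg/mL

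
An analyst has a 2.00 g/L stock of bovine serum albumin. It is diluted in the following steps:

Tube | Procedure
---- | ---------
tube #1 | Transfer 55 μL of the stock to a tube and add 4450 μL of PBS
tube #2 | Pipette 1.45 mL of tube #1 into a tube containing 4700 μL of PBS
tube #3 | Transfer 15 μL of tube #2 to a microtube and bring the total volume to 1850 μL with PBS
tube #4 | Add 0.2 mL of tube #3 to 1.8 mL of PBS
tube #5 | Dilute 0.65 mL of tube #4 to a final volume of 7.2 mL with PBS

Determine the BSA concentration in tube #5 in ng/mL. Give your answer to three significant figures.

Step 1: 55 μL + 4450 μL = 4505 μL total → factor 4505/55 = 81.909
Step 2: 1.45 mL + 4700 μL = 6.15 mL total → factor 6.15/1.45 = 4.2414
Step 3: 15 μL brought to 1850 μL → factor 1850/15 = 123.33
Step 4: 0.2 mL + 1.8 mL = 2 mL total → factor 2/0.2 = 10
Step 5: 0.65 mL brought to 7.2 mL → factor 7.2/0.65 = 11.077
Overall dilution factor = 81.909 × 4.2414 × 123.33 × 10 × 11.077 = 4.7461 × 10^6
Final = 2.00 g/L / 4.7461 × 10^6 = 4.214 × 10^-7 g/L = 0.421 ng/mL

0.421 ng/mL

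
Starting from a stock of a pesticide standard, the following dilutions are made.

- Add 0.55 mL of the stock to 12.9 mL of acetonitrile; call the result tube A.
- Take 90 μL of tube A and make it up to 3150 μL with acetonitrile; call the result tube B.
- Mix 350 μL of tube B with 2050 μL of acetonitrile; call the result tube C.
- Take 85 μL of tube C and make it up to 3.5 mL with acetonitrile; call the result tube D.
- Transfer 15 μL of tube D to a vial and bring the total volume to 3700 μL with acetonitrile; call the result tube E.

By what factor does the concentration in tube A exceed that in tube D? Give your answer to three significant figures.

9.88 × 10^3

Step 1: 0.55 mL + 12.9 mL = 13.45 mL total → factor 13.45/0.55 = 24.455
Step 2: 90 μL brought to 3150 μL → factor 3150/90 = 35
Step 3: 350 μL + 2050 μL = 2400 μL total → factor 2400/350 = 6.8571
Step 4: 85 μL brought to 3.5 mL → factor 3500/85 = 41.176
Dilution factor to tube A = 24.455; to tube D = 2.4167 × 10^5
[tube A]/[tube D] = (factor to tube D)/(factor to tube A) = 2.4167 × 10^5/24.455 = 9.88 × 10^3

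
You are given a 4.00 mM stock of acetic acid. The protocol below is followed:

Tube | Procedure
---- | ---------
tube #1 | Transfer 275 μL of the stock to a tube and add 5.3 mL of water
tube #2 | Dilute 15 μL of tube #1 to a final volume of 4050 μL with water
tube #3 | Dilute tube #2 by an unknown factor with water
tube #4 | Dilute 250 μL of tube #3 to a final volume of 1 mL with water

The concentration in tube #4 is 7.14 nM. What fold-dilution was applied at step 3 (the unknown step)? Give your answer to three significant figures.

25.6-fold

Step 1: 275 μL + 5.3 mL = 5575 μL total → factor 5575/275 = 20.273
Step 2: 15 μL brought to 4050 μL → factor 4050/15 = 270
Step 3: unknown factor x
Step 4: 250 μL brought to 1 mL → factor 1000/250 = 4
Product of known-step factors = 21895
Overall factor = 4.00 mM / (7.14 nM) = 5.6022 × 10^5
x = 5.6022 × 10^5 / 21895 = 25.6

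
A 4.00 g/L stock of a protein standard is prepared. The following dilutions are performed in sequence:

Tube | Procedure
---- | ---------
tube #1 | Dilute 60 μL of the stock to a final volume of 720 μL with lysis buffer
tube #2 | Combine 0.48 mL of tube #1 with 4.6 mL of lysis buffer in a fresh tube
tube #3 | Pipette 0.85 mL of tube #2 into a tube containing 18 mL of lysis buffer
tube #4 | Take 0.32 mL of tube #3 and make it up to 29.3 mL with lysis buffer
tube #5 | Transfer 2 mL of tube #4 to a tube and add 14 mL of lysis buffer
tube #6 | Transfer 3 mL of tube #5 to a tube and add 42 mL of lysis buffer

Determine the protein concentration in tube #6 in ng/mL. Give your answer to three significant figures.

0.129 ng/mL

Step 1: 60 μL brought to 720 μL → factor 720/60 = 12
Step 2: 0.48 mL + 4.6 mL = 5.08 mL total → factor 5.08/0.48 = 10.583
Step 3: 0.85 mL + 18 mL = 18.85 mL total → factor 18.85/0.85 = 22.176
Step 4: 0.32 mL brought to 29.3 mL → factor 29.3/0.32 = 91.562
Step 5: 2 mL + 14 mL = 16 mL total → factor 16/2 = 8
Step 6: 3 mL + 42 mL = 45 mL total → factor 45/3 = 15
Overall dilution factor = 12 × 10.583 × 22.176 × 91.562 × 8 × 15 = 3.0945 × 10^7
Final = 4.00 g/L / 3.0945 × 10^7 = 1.293 × 10^-7 g/L = 0.129 ng/mL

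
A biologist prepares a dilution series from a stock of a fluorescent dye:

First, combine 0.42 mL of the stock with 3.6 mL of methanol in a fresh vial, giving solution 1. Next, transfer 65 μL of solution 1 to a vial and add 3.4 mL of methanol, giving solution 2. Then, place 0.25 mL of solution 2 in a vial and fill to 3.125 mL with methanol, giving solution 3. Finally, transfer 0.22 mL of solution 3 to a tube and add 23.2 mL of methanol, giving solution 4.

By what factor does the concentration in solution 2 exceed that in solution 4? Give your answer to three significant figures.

1.33 × 10^3

Step 1: 0.42 mL + 3.6 mL = 4.02 mL total → factor 4.02/0.42 = 9.5714
Step 2: 65 μL + 3.4 mL = 3465 μL total → factor 3465/65 = 53.308
Step 3: 0.25 mL brought to 3.125 mL → factor 3.125/0.25 = 12.5
Step 4: 0.22 mL + 23.2 mL = 23.42 mL total → factor 23.42/0.22 = 106.45
Dilution factor to solution 2 = 510.23; to solution 4 = 6.7895 × 10^5
[solution 2]/[solution 4] = (factor to solution 4)/(factor to solution 2) = 6.7895 × 10^5/510.23 = 1.33 × 10^3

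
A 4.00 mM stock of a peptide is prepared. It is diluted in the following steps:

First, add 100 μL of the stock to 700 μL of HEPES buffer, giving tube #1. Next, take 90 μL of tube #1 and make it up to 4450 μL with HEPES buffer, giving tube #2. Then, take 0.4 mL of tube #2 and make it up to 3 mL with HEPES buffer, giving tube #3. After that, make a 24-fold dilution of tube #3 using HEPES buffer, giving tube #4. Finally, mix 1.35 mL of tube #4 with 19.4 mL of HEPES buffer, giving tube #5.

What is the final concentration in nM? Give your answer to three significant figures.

Step 1: 100 μL + 700 μL = 800 μL total → factor 800/100 = 8
Step 2: 90 μL brought to 4450 μL → factor 4450/90 = 49.444
Step 3: 0.4 mL brought to 3 mL → factor 3/0.4 = 7.5
Step 4: 24-fold → factor 24
Step 5: 1.35 mL + 19.4 mL = 20.75 mL total → factor 20.75/1.35 = 15.37
Overall dilution factor = 8 × 49.444 × 7.5 × 24 × 15.37 = 1.0944 × 10^6
Final = 4.00 mM / 1.0944 × 10^6 = 3.655 × 10^-6 mM = 3.66 nM

3.66 nM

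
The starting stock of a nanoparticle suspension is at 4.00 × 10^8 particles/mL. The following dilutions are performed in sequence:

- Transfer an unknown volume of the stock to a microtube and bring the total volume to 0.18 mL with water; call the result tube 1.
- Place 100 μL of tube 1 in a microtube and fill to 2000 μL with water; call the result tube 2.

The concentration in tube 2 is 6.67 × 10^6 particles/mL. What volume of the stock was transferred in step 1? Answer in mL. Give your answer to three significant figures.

Step 1: v brought to 0.18 mL → factor = 0.18 mL/v
Step 2: 100 μL brought to 2000 μL → factor 2000/100 = 20
Product of known-step factors = 20
Overall factor = 4.00 × 10^8 particles/mL / (6.67 × 10^6 particles/mL) = 59.97
Step-1 factor = 59.97 / 20 = 2.9985
v = 0.18 mL / 2.9985 = 0.0600 mL

0.0600 mL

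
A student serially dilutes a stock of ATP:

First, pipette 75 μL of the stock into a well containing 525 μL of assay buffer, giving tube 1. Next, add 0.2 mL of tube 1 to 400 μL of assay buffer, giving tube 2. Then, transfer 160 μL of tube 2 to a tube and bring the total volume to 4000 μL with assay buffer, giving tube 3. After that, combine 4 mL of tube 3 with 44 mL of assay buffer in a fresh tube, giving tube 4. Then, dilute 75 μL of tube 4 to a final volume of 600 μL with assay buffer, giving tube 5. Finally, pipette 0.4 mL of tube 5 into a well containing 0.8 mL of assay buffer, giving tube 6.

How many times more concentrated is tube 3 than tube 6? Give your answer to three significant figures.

Step 1: 75 μL + 525 μL = 600 μL total → factor 600/75 = 8
Step 2: 0.2 mL + 400 μL = 0.6 mL total → factor 0.6/0.2 = 3
Step 3: 160 μL brought to 4000 μL → factor 4000/160 = 25
Step 4: 4 mL + 44 mL = 48 mL total → factor 48/4 = 12
Step 5: 75 μL brought to 600 μL → factor 600/75 = 8
Step 6: 0.4 mL + 0.8 mL = 1.2 mL total → factor 1.2/0.4 = 3
Dilution factor to tube 3 = 600; to tube 6 = 1.728 × 10^5
[tube 3]/[tube 6] = (factor to tube 6)/(factor to tube 3) = 1.728 × 10^5/600 = 288

288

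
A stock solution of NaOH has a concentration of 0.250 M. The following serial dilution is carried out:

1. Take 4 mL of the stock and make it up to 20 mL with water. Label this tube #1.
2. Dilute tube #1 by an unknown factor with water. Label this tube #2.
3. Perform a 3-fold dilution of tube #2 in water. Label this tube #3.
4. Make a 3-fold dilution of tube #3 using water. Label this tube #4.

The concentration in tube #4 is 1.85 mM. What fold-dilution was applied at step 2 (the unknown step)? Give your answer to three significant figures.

3.00-fold

Step 1: 4 mL brought to 20 mL → factor 20/4 = 5
Step 2: unknown factor x
Step 3: 3-fold → factor 3
Step 4: 3-fold → factor 3
Product of known-step factors = 45
Overall factor = 0.250 M / (1.85 mM) = 135.14
x = 135.14 / 45 = 3.00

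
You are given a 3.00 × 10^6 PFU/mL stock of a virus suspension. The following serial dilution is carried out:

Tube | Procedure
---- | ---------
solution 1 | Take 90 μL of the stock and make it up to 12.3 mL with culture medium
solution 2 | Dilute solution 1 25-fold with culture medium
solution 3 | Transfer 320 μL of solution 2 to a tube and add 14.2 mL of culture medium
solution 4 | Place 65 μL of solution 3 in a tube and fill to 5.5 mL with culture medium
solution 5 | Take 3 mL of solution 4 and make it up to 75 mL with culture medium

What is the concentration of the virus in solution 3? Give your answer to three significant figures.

19.4 PFU/mL

Step 1: 90 μL brought to 12.3 mL → factor 12300/90 = 136.67
Step 2: 25-fold → factor 25
Step 3: 320 μL + 14.2 mL = 14520 μL total → factor 14520/320 = 45.375
Dilution factor through solution 3 = 136.67 × 25 × 45.375 = 1.5503 × 10^5
[solution 3] = 3.00 × 10^6 PFU/mL / 1.5503 × 10^5 = 19.4 PFU/mL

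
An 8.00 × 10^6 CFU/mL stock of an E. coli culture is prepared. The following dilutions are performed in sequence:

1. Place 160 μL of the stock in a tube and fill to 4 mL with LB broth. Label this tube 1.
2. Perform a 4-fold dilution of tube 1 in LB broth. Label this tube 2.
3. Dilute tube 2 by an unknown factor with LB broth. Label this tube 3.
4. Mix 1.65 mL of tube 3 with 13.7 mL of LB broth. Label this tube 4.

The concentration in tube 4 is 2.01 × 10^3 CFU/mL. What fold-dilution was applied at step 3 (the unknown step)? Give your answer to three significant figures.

Step 1: 160 μL brought to 4 mL → factor 4000/160 = 25
Step 2: 4-fold → factor 4
Step 3: unknown factor x
Step 4: 1.65 mL + 13.7 mL = 15.35 mL total → factor 15.35/1.65 = 9.303
Product of known-step factors = 930.3
Overall factor = 8.00 × 10^6 CFU/mL / (2.01 × 10^3 CFU/mL) = 3980.1
x = 3980.1 / 930.3 = 4.28

4.28-fold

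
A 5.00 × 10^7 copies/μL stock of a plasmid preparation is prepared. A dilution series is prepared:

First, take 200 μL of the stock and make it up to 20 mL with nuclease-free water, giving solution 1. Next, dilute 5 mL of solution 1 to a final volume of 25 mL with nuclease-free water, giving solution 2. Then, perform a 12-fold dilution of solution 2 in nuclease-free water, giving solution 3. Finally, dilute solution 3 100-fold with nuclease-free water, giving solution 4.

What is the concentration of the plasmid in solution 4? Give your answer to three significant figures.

Step 1: 200 μL brought to 20 mL → factor 20000/200 = 100
Step 2: 5 mL brought to 25 mL → factor 25/5 = 5
Step 3: 12-fold → factor 12
Step 4: 100-fold → factor 100
Overall dilution factor = 100 × 5 × 12 × 100 = 6 × 10^5
Final = 5.00 × 10^7 copies/μL / 6 × 10^5 = 83.3 copies/μL

83.3 copies/μL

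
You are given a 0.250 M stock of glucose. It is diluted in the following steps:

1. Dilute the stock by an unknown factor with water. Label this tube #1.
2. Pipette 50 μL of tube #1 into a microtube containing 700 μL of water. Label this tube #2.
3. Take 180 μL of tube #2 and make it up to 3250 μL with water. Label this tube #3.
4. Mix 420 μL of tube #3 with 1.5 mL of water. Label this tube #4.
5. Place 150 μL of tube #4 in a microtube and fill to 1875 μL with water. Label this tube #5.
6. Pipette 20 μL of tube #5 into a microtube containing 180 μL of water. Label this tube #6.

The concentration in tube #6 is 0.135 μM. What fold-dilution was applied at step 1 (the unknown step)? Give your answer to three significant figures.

12.0-fold

Step 1: unknown factor x
Step 2: 50 μL + 700 μL = 750 μL total → factor 750/50 = 15
Step 3: 180 μL brought to 3250 μL → factor 3250/180 = 18.056
Step 4: 420 μL + 1.5 mL = 1920 μL total → factor 1920/420 = 4.5714
Step 5: 150 μL brought to 1875 μL → factor 1875/150 = 12.5
Step 6: 20 μL + 180 μL = 200 μL total → factor 200/20 = 10
Product of known-step factors = 1.5476 × 10^5
Overall factor = 0.250 M / (0.135 μM) = 1.8519 × 10^6
x = 1.8519 × 10^6 / 1.5476 × 10^5 = 12.0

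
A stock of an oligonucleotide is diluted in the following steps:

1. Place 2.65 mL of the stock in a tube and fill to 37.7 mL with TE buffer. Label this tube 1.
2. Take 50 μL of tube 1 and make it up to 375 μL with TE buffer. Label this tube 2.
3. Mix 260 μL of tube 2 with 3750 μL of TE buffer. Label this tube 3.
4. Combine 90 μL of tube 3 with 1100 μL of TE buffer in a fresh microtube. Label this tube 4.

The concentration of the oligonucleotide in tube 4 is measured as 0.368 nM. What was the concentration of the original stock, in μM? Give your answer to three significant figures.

Step 1: 2.65 mL brought to 37.7 mL → factor 37.7/2.65 = 14.226
Step 2: 50 μL brought to 375 μL → factor 375/50 = 7.5
Step 3: 260 μL + 3750 μL = 4010 μL total → factor 4010/260 = 15.423
Step 4: 90 μL + 1100 μL = 1190 μL total → factor 1190/90 = 13.222
Overall dilution factor = 14.226 × 7.5 × 15.423 × 13.222 = 21759
Stock = 0.368 nM × 21759 = 8007 nM = 8.01 μM

8.01 μM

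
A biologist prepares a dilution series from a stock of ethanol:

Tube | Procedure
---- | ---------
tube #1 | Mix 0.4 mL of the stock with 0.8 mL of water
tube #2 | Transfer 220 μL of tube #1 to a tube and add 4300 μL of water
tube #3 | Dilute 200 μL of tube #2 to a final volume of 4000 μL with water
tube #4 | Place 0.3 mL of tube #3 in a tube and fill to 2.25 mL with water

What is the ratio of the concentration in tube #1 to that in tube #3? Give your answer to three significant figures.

Step 1: 0.4 mL + 0.8 mL = 1.2 mL total → factor 1.2/0.4 = 3
Step 2: 220 μL + 4300 μL = 4520 μL total → factor 4520/220 = 20.545
Step 3: 200 μL brought to 4000 μL → factor 4000/200 = 20
Dilution factor to tube #1 = 3; to tube #3 = 1232.7
[tube #1]/[tube #3] = (factor to tube #3)/(factor to tube #1) = 1232.7/3 = 411

411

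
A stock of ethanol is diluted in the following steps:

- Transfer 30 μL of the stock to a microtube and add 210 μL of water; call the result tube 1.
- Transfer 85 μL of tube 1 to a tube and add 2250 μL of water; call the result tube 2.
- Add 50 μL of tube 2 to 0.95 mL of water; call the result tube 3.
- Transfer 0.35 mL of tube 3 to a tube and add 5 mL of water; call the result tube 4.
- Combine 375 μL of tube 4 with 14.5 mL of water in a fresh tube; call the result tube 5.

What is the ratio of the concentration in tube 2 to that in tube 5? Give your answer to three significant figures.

1.21 × 10^4

Step 1: 30 μL + 210 μL = 240 μL total → factor 240/30 = 8
Step 2: 85 μL + 2250 μL = 2335 μL total → factor 2335/85 = 27.471
Step 3: 50 μL + 0.95 mL = 1000 μL total → factor 1000/50 = 20
Step 4: 0.35 mL + 5 mL = 5.35 mL total → factor 5.35/0.35 = 15.286
Step 5: 375 μL + 14.5 mL = 14875 μL total → factor 14875/375 = 39.667
Dilution factor to tube 2 = 219.76; to tube 5 = 2.665 × 10^6
[tube 2]/[tube 5] = (factor to tube 5)/(factor to tube 2) = 2.665 × 10^6/219.76 = 1.21 × 10^4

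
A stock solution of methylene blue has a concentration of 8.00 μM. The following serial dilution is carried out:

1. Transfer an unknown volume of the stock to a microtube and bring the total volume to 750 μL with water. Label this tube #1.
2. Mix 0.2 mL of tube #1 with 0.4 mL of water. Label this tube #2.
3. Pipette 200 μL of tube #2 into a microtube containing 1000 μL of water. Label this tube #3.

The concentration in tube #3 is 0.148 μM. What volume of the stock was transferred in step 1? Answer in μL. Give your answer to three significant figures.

Step 1: v brought to 750 μL → factor = 750 μL/v
Step 2: 0.2 mL + 0.4 mL = 0.6 mL total → factor 0.6/0.2 = 3
Step 3: 200 μL + 1000 μL = 1200 μL total → factor 1200/200 = 6
Product of known-step factors = 18
Overall factor = 8.00 μM / (0.148 μM) = 54.054
Step-1 factor = 54.054 / 18 = 3.003
v = 750 μL / 3.003 = 250 μL

250 μL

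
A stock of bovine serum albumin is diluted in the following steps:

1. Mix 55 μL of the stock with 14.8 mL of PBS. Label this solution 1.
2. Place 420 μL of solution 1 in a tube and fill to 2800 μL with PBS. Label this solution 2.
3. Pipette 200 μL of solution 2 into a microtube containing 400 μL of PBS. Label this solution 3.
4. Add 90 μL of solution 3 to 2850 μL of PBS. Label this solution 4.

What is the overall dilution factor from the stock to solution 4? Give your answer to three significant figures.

Step 1: 55 μL + 14.8 mL = 14855 μL total → factor 14855/55 = 270.09
Step 2: 420 μL brought to 2800 μL → factor 2800/420 = 6.6667
Step 3: 200 μL + 400 μL = 600 μL total → factor 600/200 = 3
Step 4: 90 μL + 2850 μL = 2940 μL total → factor 2940/90 = 32.667
Overall dilution factor = 270.09 × 6.6667 × 3 × 32.667 = 1.7646 × 10^5

1.76 × 10^5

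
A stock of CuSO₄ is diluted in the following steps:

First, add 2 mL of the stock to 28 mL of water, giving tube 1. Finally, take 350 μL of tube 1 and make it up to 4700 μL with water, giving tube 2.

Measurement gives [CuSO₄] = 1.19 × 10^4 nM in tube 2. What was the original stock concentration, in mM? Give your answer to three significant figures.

Step 1: 2 mL + 28 mL = 30 mL total → factor 30/2 = 15
Step 2: 350 μL brought to 4700 μL → factor 4700/350 = 13.429
Overall dilution factor = 15 × 13.429 = 201.43
Stock = 1.19 × 10^4 nM × 201.43 = 2.397 × 10^6 nM = 2.40 mM

2.40 mM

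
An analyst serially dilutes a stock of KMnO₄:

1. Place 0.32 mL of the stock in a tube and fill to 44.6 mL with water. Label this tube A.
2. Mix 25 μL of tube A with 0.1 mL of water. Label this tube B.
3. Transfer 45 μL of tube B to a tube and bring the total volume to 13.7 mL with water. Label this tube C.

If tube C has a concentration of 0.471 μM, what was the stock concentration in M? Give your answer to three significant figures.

0.0999 M

Step 1: 0.32 mL brought to 44.6 mL → factor 44.6/0.32 = 139.38
Step 2: 25 μL + 0.1 mL = 125 μL total → factor 125/25 = 5
Step 3: 45 μL brought to 13.7 mL → factor 13700/45 = 304.44
Overall dilution factor = 139.38 × 5 × 304.44 = 2.1216 × 10^5
Stock = 0.471 μM × 2.1216 × 10^5 = 9.993 × 10^4 μM = 0.0999 M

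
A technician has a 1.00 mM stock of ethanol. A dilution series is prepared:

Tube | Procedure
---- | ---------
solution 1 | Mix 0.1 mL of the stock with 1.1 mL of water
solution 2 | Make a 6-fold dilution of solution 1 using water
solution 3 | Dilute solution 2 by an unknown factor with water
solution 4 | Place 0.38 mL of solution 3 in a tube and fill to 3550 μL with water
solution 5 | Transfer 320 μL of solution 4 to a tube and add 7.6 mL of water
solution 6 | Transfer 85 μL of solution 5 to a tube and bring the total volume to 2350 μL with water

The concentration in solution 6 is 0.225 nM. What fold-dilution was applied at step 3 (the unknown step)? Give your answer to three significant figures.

9.66-fold

Step 1: 0.1 mL + 1.1 mL = 1.2 mL total → factor 1.2/0.1 = 12
Step 2: 6-fold → factor 6
Step 3: unknown factor x
Step 4: 0.38 mL brought to 3550 μL → factor 3.55/0.38 = 9.3421
Step 5: 320 μL + 7.6 mL = 7920 μL total → factor 7920/320 = 24.75
Step 6: 85 μL brought to 2350 μL → factor 2350/85 = 27.647
Product of known-step factors = 4.6026 × 10^5
Overall factor = 1.00 mM / (0.225 nM) = 4.4444 × 10^6
x = 4.4444 × 10^6 / 4.6026 × 10^5 = 9.66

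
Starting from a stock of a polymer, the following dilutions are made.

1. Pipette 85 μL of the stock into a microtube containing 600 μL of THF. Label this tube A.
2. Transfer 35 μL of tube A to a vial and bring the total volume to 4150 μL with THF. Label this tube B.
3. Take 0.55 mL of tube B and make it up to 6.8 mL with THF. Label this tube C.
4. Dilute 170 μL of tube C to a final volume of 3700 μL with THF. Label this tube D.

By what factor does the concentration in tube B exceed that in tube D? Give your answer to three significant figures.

Step 1: 85 μL + 600 μL = 685 μL total → factor 685/85 = 8.0588
Step 2: 35 μL brought to 4150 μL → factor 4150/35 = 118.57
Step 3: 0.55 mL brought to 6.8 mL → factor 6.8/0.55 = 12.364
Step 4: 170 μL brought to 3700 μL → factor 3700/170 = 21.765
Dilution factor to tube B = 955.55; to tube D = 2.5713 × 10^5
[tube B]/[tube D] = (factor to tube D)/(factor to tube B) = 2.5713 × 10^5/955.55 = 269

269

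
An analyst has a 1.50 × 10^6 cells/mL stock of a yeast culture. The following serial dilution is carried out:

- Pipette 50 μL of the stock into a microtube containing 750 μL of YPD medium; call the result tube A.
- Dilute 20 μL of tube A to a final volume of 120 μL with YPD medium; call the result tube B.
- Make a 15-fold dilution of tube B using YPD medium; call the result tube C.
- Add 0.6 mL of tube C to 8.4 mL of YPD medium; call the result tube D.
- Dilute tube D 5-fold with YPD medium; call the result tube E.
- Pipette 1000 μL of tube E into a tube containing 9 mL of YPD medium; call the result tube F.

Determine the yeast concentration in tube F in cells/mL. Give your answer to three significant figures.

1.39 cells/mL

Step 1: 50 μL + 750 μL = 800 μL total → factor 800/50 = 16
Step 2: 20 μL brought to 120 μL → factor 120/20 = 6
Step 3: 15-fold → factor 15
Step 4: 0.6 mL + 8.4 mL = 9 mL total → factor 9/0.6 = 15
Step 5: 5-fold → factor 5
Step 6: 1000 μL + 9 mL = 10000 μL total → factor 10000/1000 = 10
Overall dilution factor = 16 × 6 × 15 × 15 × 5 × 10 = 1.08 × 10^6
Final = 1.50 × 10^6 cells/mL / 1.08 × 10^6 = 1.39 cells/mL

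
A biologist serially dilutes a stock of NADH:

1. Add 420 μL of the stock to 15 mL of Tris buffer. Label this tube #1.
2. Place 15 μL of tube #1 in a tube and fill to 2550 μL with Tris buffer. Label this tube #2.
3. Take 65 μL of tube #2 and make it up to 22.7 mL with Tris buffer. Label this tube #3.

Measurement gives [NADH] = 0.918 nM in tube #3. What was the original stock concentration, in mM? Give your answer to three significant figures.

Step 1: 420 μL + 15 mL = 15420 μL total → factor 15420/420 = 36.714
Step 2: 15 μL brought to 2550 μL → factor 2550/15 = 170
Step 3: 65 μL brought to 22.7 mL → factor 22700/65 = 349.23
Overall dilution factor = 36.714 × 170 × 349.23 = 2.1797 × 10^6
Stock = 0.918 nM × 2.1797 × 10^6 = 2.001 × 10^6 nM = 2.00 mM

2.00 mM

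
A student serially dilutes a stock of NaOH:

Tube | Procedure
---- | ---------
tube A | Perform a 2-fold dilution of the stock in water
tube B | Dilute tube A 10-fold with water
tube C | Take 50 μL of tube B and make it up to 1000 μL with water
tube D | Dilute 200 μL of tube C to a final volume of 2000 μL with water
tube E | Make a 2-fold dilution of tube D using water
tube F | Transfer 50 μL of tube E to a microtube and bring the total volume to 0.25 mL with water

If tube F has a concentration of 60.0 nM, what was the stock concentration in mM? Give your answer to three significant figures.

2.40 mM

Step 1: 2-fold → factor 2
Step 2: 10-fold → factor 10
Step 3: 50 μL brought to 1000 μL → factor 1000/50 = 20
Step 4: 200 μL brought to 2000 μL → factor 2000/200 = 10
Step 5: 2-fold → factor 2
Step 6: 50 μL brought to 0.25 mL → factor 250/50 = 5
Overall dilution factor = 2 × 10 × 20 × 10 × 2 × 5 = 40000
Stock = 60.0 nM × 40000 = 2.400 × 10^6 nM = 2.40 mM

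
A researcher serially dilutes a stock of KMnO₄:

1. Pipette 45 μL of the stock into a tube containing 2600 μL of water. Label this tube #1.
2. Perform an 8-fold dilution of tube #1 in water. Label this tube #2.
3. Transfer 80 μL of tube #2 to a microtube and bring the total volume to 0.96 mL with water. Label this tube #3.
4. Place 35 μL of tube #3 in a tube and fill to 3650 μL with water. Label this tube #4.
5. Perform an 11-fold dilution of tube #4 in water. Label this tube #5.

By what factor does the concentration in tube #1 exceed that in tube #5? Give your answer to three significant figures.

1.10 × 10^5

Step 1: 45 μL + 2600 μL = 2645 μL total → factor 2645/45 = 58.778
Step 2: 8-fold → factor 8
Step 3: 80 μL brought to 0.96 mL → factor 960/80 = 12
Step 4: 35 μL brought to 3650 μL → factor 3650/35 = 104.29
Step 5: 11-fold → factor 11
Dilution factor to tube #1 = 58.778; to tube #5 = 6.4729 × 10^6
[tube #1]/[tube #5] = (factor to tube #5)/(factor to tube #1) = 6.4729 × 10^6/58.778 = 1.10 × 10^5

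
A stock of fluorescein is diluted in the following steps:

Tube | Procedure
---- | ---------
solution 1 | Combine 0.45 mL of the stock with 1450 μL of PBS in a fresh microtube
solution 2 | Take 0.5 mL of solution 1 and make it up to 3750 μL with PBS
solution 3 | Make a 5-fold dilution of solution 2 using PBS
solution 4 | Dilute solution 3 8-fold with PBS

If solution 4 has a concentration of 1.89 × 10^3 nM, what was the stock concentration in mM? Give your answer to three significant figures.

2.39 mM

Step 1: 0.45 mL + 1450 μL = 1.9 mL total → factor 1.9/0.45 = 4.2222
Step 2: 0.5 mL brought to 3750 μL → factor 3.75/0.5 = 7.5
Step 3: 5-fold → factor 5
Step 4: 8-fold → factor 8
Overall dilution factor = 4.2222 × 7.5 × 5 × 8 = 1266.7
Stock = 1.89 × 10^3 nM × 1266.7 = 2.394 × 10^6 nM = 2.39 mM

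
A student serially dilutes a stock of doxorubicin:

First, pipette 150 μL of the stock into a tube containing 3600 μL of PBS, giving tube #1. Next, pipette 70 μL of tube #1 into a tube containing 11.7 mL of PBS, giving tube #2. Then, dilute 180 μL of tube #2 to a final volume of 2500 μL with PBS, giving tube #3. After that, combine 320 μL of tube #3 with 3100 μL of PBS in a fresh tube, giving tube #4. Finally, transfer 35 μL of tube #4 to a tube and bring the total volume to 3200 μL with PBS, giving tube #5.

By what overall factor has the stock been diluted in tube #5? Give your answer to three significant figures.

Step 1: 150 μL + 3600 μL = 3750 μL total → factor 3750/150 = 25
Step 2: 70 μL + 11.7 mL = 11770 μL total → factor 11770/70 = 168.14
Step 3: 180 μL brought to 2500 μL → factor 2500/180 = 13.889
Step 4: 320 μL + 3100 μL = 3420 μL total → factor 3420/320 = 10.688
Step 5: 35 μL brought to 3200 μL → factor 3200/35 = 91.429
Overall dilution factor = 25 × 168.14 × 13.889 × 10.688 × 91.429 = 5.7048 × 10^7

5.70 × 10^7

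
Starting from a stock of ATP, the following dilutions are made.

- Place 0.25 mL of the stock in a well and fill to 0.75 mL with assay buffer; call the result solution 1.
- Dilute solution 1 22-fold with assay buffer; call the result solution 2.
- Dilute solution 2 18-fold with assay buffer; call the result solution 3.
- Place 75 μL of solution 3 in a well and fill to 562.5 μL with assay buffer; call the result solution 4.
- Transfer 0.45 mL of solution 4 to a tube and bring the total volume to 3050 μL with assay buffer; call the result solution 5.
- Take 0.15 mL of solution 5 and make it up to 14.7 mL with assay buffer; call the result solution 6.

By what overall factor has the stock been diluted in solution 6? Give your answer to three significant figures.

5.92 × 10^6

Step 1: 0.25 mL brought to 0.75 mL → factor 0.75/0.25 = 3
Step 2: 22-fold → factor 22
Step 3: 18-fold → factor 18
Step 4: 75 μL brought to 562.5 μL → factor 562.5/75 = 7.5
Step 5: 0.45 mL brought to 3050 μL → factor 3.05/0.45 = 6.7778
Step 6: 0.15 mL brought to 14.7 mL → factor 14.7/0.15 = 98
Overall dilution factor = 3 × 22 × 18 × 7.5 × 6.7778 × 98 = 5.9182 × 10^6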